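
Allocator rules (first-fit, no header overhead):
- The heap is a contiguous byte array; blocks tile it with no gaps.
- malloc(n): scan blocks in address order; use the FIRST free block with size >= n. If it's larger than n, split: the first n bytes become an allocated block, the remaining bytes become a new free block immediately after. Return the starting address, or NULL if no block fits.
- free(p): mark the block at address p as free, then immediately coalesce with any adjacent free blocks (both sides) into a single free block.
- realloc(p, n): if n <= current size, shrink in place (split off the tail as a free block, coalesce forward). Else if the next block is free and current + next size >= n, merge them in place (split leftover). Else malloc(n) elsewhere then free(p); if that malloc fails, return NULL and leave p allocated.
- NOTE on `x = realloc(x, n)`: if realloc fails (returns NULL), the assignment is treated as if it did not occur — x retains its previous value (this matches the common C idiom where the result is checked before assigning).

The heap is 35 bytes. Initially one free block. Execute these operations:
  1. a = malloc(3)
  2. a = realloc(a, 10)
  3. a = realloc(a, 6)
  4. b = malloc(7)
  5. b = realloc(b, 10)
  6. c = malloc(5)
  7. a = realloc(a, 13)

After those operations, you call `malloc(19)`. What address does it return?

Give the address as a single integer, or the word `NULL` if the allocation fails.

Answer: NULL

Derivation:
Op 1: a = malloc(3) -> a = 0; heap: [0-2 ALLOC][3-34 FREE]
Op 2: a = realloc(a, 10) -> a = 0; heap: [0-9 ALLOC][10-34 FREE]
Op 3: a = realloc(a, 6) -> a = 0; heap: [0-5 ALLOC][6-34 FREE]
Op 4: b = malloc(7) -> b = 6; heap: [0-5 ALLOC][6-12 ALLOC][13-34 FREE]
Op 5: b = realloc(b, 10) -> b = 6; heap: [0-5 ALLOC][6-15 ALLOC][16-34 FREE]
Op 6: c = malloc(5) -> c = 16; heap: [0-5 ALLOC][6-15 ALLOC][16-20 ALLOC][21-34 FREE]
Op 7: a = realloc(a, 13) -> a = 21; heap: [0-5 FREE][6-15 ALLOC][16-20 ALLOC][21-33 ALLOC][34-34 FREE]
malloc(19): first-fit scan over [0-5 FREE][6-15 ALLOC][16-20 ALLOC][21-33 ALLOC][34-34 FREE] -> NULL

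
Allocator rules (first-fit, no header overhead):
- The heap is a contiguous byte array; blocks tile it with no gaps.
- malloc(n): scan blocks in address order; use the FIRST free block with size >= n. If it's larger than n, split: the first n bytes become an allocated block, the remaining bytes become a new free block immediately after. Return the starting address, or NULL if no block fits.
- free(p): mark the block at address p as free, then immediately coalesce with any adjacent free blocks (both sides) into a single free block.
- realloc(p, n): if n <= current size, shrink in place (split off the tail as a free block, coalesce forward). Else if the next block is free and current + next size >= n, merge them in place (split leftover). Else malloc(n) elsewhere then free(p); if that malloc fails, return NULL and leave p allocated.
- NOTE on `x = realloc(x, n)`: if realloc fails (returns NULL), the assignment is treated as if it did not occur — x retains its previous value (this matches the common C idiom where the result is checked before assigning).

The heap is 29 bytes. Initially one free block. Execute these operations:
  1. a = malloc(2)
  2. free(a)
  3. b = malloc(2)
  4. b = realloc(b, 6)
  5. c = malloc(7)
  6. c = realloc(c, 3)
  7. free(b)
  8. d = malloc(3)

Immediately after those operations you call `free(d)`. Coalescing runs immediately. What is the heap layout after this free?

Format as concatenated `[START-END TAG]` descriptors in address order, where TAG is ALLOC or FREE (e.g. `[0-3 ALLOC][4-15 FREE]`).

Answer: [0-5 FREE][6-8 ALLOC][9-28 FREE]

Derivation:
Op 1: a = malloc(2) -> a = 0; heap: [0-1 ALLOC][2-28 FREE]
Op 2: free(a) -> (freed a); heap: [0-28 FREE]
Op 3: b = malloc(2) -> b = 0; heap: [0-1 ALLOC][2-28 FREE]
Op 4: b = realloc(b, 6) -> b = 0; heap: [0-5 ALLOC][6-28 FREE]
Op 5: c = malloc(7) -> c = 6; heap: [0-5 ALLOC][6-12 ALLOC][13-28 FREE]
Op 6: c = realloc(c, 3) -> c = 6; heap: [0-5 ALLOC][6-8 ALLOC][9-28 FREE]
Op 7: free(b) -> (freed b); heap: [0-5 FREE][6-8 ALLOC][9-28 FREE]
Op 8: d = malloc(3) -> d = 0; heap: [0-2 ALLOC][3-5 FREE][6-8 ALLOC][9-28 FREE]
free(d): d = 0 -> block [0-2 ALLOC]; mark free, coalesce with adjacent free neighbors -> [0-5 FREE][6-8 ALLOC][9-28 FREE]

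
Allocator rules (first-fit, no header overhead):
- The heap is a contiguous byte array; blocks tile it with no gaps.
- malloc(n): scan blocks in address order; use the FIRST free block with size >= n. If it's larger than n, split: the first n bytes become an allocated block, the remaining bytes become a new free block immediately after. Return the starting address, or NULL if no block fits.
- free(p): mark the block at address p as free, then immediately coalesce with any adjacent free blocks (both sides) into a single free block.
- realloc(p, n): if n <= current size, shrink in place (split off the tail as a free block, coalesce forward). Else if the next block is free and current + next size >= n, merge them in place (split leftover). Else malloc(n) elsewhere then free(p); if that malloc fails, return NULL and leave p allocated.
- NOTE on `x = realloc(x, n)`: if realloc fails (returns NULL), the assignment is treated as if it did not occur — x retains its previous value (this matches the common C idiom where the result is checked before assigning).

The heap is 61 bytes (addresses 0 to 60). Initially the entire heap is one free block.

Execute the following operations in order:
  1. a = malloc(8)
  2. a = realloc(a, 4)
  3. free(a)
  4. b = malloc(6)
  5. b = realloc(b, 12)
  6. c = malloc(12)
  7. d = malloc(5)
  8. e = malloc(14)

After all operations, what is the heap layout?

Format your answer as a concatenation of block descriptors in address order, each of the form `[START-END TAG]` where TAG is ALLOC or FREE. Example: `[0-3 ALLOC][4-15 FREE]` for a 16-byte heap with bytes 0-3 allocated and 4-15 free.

Op 1: a = malloc(8) -> a = 0; heap: [0-7 ALLOC][8-60 FREE]
Op 2: a = realloc(a, 4) -> a = 0; heap: [0-3 ALLOC][4-60 FREE]
Op 3: free(a) -> (freed a); heap: [0-60 FREE]
Op 4: b = malloc(6) -> b = 0; heap: [0-5 ALLOC][6-60 FREE]
Op 5: b = realloc(b, 12) -> b = 0; heap: [0-11 ALLOC][12-60 FREE]
Op 6: c = malloc(12) -> c = 12; heap: [0-11 ALLOC][12-23 ALLOC][24-60 FREE]
Op 7: d = malloc(5) -> d = 24; heap: [0-11 ALLOC][12-23 ALLOC][24-28 ALLOC][29-60 FREE]
Op 8: e = malloc(14) -> e = 29; heap: [0-11 ALLOC][12-23 ALLOC][24-28 ALLOC][29-42 ALLOC][43-60 FREE]

Answer: [0-11 ALLOC][12-23 ALLOC][24-28 ALLOC][29-42 ALLOC][43-60 FREE]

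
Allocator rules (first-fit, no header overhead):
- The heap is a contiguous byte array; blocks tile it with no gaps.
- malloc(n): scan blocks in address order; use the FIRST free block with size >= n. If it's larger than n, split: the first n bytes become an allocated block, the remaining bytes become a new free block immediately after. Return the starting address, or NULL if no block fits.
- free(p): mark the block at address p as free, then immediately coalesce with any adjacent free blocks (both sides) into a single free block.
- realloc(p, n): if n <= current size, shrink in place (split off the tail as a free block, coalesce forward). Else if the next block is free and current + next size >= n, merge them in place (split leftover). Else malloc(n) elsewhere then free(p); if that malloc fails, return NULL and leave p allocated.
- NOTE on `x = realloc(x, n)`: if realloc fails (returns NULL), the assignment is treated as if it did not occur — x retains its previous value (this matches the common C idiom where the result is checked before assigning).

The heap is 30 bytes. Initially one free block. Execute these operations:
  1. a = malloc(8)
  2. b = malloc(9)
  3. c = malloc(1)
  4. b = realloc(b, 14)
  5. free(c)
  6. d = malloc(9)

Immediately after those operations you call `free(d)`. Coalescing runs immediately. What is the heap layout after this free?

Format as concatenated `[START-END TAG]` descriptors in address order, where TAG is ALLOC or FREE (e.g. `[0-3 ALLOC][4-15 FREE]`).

Op 1: a = malloc(8) -> a = 0; heap: [0-7 ALLOC][8-29 FREE]
Op 2: b = malloc(9) -> b = 8; heap: [0-7 ALLOC][8-16 ALLOC][17-29 FREE]
Op 3: c = malloc(1) -> c = 17; heap: [0-7 ALLOC][8-16 ALLOC][17-17 ALLOC][18-29 FREE]
Op 4: b = realloc(b, 14) -> NULL (b unchanged); heap: [0-7 ALLOC][8-16 ALLOC][17-17 ALLOC][18-29 FREE]
Op 5: free(c) -> (freed c); heap: [0-7 ALLOC][8-16 ALLOC][17-29 FREE]
Op 6: d = malloc(9) -> d = 17; heap: [0-7 ALLOC][8-16 ALLOC][17-25 ALLOC][26-29 FREE]
free(d): d = 17 -> block [17-25 ALLOC]; mark free, coalesce with adjacent free neighbors -> [0-7 ALLOC][8-16 ALLOC][17-29 FREE]

Answer: [0-7 ALLOC][8-16 ALLOC][17-29 FREE]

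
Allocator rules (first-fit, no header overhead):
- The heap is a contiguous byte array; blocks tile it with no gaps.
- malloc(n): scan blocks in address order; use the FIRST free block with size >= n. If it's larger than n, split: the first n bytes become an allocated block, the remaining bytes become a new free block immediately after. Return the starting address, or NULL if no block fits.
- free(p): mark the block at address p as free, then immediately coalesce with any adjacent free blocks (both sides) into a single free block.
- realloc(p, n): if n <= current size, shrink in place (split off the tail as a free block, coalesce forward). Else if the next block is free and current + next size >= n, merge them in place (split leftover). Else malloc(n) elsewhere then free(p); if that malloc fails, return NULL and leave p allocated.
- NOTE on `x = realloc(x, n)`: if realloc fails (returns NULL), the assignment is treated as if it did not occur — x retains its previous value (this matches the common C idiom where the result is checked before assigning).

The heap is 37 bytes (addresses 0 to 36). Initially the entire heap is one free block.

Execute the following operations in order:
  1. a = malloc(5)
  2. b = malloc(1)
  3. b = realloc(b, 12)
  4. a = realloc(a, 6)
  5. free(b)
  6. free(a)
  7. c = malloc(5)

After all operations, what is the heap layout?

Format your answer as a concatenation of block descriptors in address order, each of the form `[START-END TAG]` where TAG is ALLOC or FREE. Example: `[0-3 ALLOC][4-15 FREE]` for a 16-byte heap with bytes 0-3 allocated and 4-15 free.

Answer: [0-4 ALLOC][5-36 FREE]

Derivation:
Op 1: a = malloc(5) -> a = 0; heap: [0-4 ALLOC][5-36 FREE]
Op 2: b = malloc(1) -> b = 5; heap: [0-4 ALLOC][5-5 ALLOC][6-36 FREE]
Op 3: b = realloc(b, 12) -> b = 5; heap: [0-4 ALLOC][5-16 ALLOC][17-36 FREE]
Op 4: a = realloc(a, 6) -> a = 17; heap: [0-4 FREE][5-16 ALLOC][17-22 ALLOC][23-36 FREE]
Op 5: free(b) -> (freed b); heap: [0-16 FREE][17-22 ALLOC][23-36 FREE]
Op 6: free(a) -> (freed a); heap: [0-36 FREE]
Op 7: c = malloc(5) -> c = 0; heap: [0-4 ALLOC][5-36 FREE]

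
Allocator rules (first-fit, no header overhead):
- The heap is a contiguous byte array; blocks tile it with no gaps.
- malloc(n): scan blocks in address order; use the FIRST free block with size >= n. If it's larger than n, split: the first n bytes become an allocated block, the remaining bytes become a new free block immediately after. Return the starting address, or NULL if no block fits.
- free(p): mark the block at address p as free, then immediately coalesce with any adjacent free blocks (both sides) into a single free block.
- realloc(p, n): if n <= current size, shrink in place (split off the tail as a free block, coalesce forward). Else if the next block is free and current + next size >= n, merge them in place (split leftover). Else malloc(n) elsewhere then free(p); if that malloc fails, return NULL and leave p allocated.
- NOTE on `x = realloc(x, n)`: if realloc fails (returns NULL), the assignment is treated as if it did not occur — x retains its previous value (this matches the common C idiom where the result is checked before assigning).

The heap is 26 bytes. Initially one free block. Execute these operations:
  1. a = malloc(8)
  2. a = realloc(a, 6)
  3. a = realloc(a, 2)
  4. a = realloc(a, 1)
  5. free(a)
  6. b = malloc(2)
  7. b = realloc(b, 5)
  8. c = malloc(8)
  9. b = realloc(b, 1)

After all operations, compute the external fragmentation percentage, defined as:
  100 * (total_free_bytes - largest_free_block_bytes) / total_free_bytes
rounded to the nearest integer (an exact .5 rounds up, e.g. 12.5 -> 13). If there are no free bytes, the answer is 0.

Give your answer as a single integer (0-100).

Answer: 24

Derivation:
Op 1: a = malloc(8) -> a = 0; heap: [0-7 ALLOC][8-25 FREE]
Op 2: a = realloc(a, 6) -> a = 0; heap: [0-5 ALLOC][6-25 FREE]
Op 3: a = realloc(a, 2) -> a = 0; heap: [0-1 ALLOC][2-25 FREE]
Op 4: a = realloc(a, 1) -> a = 0; heap: [0-0 ALLOC][1-25 FREE]
Op 5: free(a) -> (freed a); heap: [0-25 FREE]
Op 6: b = malloc(2) -> b = 0; heap: [0-1 ALLOC][2-25 FREE]
Op 7: b = realloc(b, 5) -> b = 0; heap: [0-4 ALLOC][5-25 FREE]
Op 8: c = malloc(8) -> c = 5; heap: [0-4 ALLOC][5-12 ALLOC][13-25 FREE]
Op 9: b = realloc(b, 1) -> b = 0; heap: [0-0 ALLOC][1-4 FREE][5-12 ALLOC][13-25 FREE]
Free blocks: [4 13] total_free=17 largest=13 -> 100*(17-13)/17 = 400/17 ≈ 23.529 -> rounds to 24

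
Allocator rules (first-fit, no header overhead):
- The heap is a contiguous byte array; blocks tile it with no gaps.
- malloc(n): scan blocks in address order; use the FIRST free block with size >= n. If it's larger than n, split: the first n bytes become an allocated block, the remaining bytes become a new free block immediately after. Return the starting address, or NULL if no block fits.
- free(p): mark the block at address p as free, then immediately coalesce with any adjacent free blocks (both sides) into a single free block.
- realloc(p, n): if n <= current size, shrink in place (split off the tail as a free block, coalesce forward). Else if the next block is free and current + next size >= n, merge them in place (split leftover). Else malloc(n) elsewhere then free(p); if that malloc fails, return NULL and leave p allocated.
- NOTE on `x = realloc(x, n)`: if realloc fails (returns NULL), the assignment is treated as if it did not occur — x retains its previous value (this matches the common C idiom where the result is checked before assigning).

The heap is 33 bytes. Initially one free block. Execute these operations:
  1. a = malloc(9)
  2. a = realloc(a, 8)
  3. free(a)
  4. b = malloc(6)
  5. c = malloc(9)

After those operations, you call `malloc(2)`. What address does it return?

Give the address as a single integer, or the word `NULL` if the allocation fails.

Op 1: a = malloc(9) -> a = 0; heap: [0-8 ALLOC][9-32 FREE]
Op 2: a = realloc(a, 8) -> a = 0; heap: [0-7 ALLOC][8-32 FREE]
Op 3: free(a) -> (freed a); heap: [0-32 FREE]
Op 4: b = malloc(6) -> b = 0; heap: [0-5 ALLOC][6-32 FREE]
Op 5: c = malloc(9) -> c = 6; heap: [0-5 ALLOC][6-14 ALLOC][15-32 FREE]
malloc(2): first-fit scan over [0-5 ALLOC][6-14 ALLOC][15-32 FREE] -> 15

Answer: 15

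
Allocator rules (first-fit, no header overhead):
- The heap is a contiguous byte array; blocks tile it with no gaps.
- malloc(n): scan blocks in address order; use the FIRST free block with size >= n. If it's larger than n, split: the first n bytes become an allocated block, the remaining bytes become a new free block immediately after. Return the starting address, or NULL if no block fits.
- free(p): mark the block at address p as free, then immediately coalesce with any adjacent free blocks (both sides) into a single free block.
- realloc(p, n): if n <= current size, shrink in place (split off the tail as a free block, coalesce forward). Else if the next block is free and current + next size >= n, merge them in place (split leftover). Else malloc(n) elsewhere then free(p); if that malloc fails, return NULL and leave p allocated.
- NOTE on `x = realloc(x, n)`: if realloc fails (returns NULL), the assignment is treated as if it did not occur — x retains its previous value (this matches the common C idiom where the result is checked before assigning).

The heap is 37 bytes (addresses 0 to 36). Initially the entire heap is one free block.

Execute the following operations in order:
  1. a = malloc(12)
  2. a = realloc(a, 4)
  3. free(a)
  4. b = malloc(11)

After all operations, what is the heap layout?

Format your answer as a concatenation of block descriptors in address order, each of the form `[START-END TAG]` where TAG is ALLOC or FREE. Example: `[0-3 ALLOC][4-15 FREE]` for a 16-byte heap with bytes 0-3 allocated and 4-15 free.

Answer: [0-10 ALLOC][11-36 FREE]

Derivation:
Op 1: a = malloc(12) -> a = 0; heap: [0-11 ALLOC][12-36 FREE]
Op 2: a = realloc(a, 4) -> a = 0; heap: [0-3 ALLOC][4-36 FREE]
Op 3: free(a) -> (freed a); heap: [0-36 FREE]
Op 4: b = malloc(11) -> b = 0; heap: [0-10 ALLOC][11-36 FREE]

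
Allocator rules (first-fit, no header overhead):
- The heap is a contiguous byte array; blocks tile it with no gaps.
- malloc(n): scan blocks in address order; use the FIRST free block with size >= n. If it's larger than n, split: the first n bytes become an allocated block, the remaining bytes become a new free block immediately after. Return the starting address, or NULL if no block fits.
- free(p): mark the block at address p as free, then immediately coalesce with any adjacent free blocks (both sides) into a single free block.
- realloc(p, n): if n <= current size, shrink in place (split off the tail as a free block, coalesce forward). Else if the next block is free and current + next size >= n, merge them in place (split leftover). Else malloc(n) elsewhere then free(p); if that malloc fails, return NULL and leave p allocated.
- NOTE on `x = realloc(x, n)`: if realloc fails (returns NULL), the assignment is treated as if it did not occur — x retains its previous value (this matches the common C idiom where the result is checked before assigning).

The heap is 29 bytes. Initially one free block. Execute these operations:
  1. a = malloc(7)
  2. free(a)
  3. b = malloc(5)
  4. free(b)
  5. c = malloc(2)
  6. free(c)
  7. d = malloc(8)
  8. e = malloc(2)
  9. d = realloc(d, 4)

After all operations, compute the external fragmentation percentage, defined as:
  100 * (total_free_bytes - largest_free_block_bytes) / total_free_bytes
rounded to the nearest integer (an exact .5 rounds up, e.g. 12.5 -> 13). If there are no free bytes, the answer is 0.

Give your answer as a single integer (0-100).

Op 1: a = malloc(7) -> a = 0; heap: [0-6 ALLOC][7-28 FREE]
Op 2: free(a) -> (freed a); heap: [0-28 FREE]
Op 3: b = malloc(5) -> b = 0; heap: [0-4 ALLOC][5-28 FREE]
Op 4: free(b) -> (freed b); heap: [0-28 FREE]
Op 5: c = malloc(2) -> c = 0; heap: [0-1 ALLOC][2-28 FREE]
Op 6: free(c) -> (freed c); heap: [0-28 FREE]
Op 7: d = malloc(8) -> d = 0; heap: [0-7 ALLOC][8-28 FREE]
Op 8: e = malloc(2) -> e = 8; heap: [0-7 ALLOC][8-9 ALLOC][10-28 FREE]
Op 9: d = realloc(d, 4) -> d = 0; heap: [0-3 ALLOC][4-7 FREE][8-9 ALLOC][10-28 FREE]
Free blocks: [4 19] total_free=23 largest=19 -> 100*(23-19)/23 = 400/23 ≈ 17.391 -> rounds to 17

Answer: 17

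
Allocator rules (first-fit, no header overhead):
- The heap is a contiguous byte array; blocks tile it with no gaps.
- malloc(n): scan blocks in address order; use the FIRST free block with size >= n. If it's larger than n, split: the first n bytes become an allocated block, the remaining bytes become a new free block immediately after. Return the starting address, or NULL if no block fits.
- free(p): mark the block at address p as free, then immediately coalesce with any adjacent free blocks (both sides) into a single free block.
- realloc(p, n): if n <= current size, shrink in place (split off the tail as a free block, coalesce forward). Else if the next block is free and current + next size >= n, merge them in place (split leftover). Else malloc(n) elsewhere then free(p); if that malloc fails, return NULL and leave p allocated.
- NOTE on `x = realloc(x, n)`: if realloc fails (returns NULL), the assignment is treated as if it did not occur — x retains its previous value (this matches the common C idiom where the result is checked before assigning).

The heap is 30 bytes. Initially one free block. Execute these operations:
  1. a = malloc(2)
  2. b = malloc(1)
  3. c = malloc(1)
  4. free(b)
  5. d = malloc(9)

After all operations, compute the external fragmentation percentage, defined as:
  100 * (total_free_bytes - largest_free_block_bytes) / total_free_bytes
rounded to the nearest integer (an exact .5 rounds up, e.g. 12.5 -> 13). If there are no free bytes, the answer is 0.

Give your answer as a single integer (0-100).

Answer: 6

Derivation:
Op 1: a = malloc(2) -> a = 0; heap: [0-1 ALLOC][2-29 FREE]
Op 2: b = malloc(1) -> b = 2; heap: [0-1 ALLOC][2-2 ALLOC][3-29 FREE]
Op 3: c = malloc(1) -> c = 3; heap: [0-1 ALLOC][2-2 ALLOC][3-3 ALLOC][4-29 FREE]
Op 4: free(b) -> (freed b); heap: [0-1 ALLOC][2-2 FREE][3-3 ALLOC][4-29 FREE]
Op 5: d = malloc(9) -> d = 4; heap: [0-1 ALLOC][2-2 FREE][3-3 ALLOC][4-12 ALLOC][13-29 FREE]
Free blocks: [1 17] total_free=18 largest=17 -> 100*(18-17)/18 = 100/18 ≈ 5.556 -> rounds to 6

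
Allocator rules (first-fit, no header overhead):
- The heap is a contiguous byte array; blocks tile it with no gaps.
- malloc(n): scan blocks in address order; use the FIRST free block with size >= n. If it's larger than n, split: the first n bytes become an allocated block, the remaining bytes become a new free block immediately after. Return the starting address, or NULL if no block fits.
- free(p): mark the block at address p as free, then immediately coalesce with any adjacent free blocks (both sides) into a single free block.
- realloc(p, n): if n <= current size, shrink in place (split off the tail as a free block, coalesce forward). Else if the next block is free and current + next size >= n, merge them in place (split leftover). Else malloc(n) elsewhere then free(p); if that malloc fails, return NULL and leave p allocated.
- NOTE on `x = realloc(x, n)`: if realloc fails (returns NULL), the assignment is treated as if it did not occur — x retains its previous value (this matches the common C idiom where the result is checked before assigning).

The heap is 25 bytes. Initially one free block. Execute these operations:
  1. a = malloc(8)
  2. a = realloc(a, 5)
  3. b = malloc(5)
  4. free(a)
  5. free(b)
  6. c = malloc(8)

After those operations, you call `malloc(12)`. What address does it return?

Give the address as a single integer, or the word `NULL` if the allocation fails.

Answer: 8

Derivation:
Op 1: a = malloc(8) -> a = 0; heap: [0-7 ALLOC][8-24 FREE]
Op 2: a = realloc(a, 5) -> a = 0; heap: [0-4 ALLOC][5-24 FREE]
Op 3: b = malloc(5) -> b = 5; heap: [0-4 ALLOC][5-9 ALLOC][10-24 FREE]
Op 4: free(a) -> (freed a); heap: [0-4 FREE][5-9 ALLOC][10-24 FREE]
Op 5: free(b) -> (freed b); heap: [0-24 FREE]
Op 6: c = malloc(8) -> c = 0; heap: [0-7 ALLOC][8-24 FREE]
malloc(12): first-fit scan over [0-7 ALLOC][8-24 FREE] -> 8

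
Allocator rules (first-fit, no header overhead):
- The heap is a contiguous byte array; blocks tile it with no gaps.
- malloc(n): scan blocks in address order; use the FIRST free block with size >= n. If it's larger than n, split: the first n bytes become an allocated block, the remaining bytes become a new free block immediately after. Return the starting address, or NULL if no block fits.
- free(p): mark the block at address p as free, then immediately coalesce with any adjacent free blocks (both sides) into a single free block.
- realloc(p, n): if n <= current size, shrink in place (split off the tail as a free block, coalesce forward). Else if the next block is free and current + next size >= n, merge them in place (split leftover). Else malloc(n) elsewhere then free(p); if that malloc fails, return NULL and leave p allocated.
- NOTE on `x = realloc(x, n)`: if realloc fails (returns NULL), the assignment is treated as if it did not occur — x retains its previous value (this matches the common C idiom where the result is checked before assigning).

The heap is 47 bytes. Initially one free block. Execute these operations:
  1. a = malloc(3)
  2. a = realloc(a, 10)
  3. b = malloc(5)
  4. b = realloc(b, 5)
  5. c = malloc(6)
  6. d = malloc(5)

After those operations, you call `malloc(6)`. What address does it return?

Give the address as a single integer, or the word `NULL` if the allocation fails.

Answer: 26

Derivation:
Op 1: a = malloc(3) -> a = 0; heap: [0-2 ALLOC][3-46 FREE]
Op 2: a = realloc(a, 10) -> a = 0; heap: [0-9 ALLOC][10-46 FREE]
Op 3: b = malloc(5) -> b = 10; heap: [0-9 ALLOC][10-14 ALLOC][15-46 FREE]
Op 4: b = realloc(b, 5) -> b = 10; heap: [0-9 ALLOC][10-14 ALLOC][15-46 FREE]
Op 5: c = malloc(6) -> c = 15; heap: [0-9 ALLOC][10-14 ALLOC][15-20 ALLOC][21-46 FREE]
Op 6: d = malloc(5) -> d = 21; heap: [0-9 ALLOC][10-14 ALLOC][15-20 ALLOC][21-25 ALLOC][26-46 FREE]
malloc(6): first-fit scan over [0-9 ALLOC][10-14 ALLOC][15-20 ALLOC][21-25 ALLOC][26-46 FREE] -> 26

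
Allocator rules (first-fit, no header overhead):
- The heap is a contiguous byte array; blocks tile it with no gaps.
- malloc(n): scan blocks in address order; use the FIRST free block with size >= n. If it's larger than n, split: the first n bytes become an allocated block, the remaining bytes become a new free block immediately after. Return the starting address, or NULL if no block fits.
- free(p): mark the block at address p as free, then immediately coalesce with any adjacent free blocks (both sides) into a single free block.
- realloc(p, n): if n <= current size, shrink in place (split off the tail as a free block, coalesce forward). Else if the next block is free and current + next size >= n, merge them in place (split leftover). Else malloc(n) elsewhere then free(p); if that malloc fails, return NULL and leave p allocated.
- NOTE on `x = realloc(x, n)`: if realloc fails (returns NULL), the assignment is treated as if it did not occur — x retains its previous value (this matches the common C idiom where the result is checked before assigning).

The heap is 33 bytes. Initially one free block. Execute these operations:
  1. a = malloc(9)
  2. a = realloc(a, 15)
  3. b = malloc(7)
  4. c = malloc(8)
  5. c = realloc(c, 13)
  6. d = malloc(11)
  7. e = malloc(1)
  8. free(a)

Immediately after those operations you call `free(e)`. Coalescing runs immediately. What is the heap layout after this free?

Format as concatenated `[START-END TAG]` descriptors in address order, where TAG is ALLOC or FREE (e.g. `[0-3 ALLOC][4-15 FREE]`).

Answer: [0-14 FREE][15-21 ALLOC][22-29 ALLOC][30-32 FREE]

Derivation:
Op 1: a = malloc(9) -> a = 0; heap: [0-8 ALLOC][9-32 FREE]
Op 2: a = realloc(a, 15) -> a = 0; heap: [0-14 ALLOC][15-32 FREE]
Op 3: b = malloc(7) -> b = 15; heap: [0-14 ALLOC][15-21 ALLOC][22-32 FREE]
Op 4: c = malloc(8) -> c = 22; heap: [0-14 ALLOC][15-21 ALLOC][22-29 ALLOC][30-32 FREE]
Op 5: c = realloc(c, 13) -> NULL (c unchanged); heap: [0-14 ALLOC][15-21 ALLOC][22-29 ALLOC][30-32 FREE]
Op 6: d = malloc(11) -> d = NULL; heap: [0-14 ALLOC][15-21 ALLOC][22-29 ALLOC][30-32 FREE]
Op 7: e = malloc(1) -> e = 30; heap: [0-14 ALLOC][15-21 ALLOC][22-29 ALLOC][30-30 ALLOC][31-32 FREE]
Op 8: free(a) -> (freed a); heap: [0-14 FREE][15-21 ALLOC][22-29 ALLOC][30-30 ALLOC][31-32 FREE]
free(e): e = 30 -> block [30-30 ALLOC]; mark free, coalesce with adjacent free neighbors -> [0-14 FREE][15-21 ALLOC][22-29 ALLOC][30-32 FREE]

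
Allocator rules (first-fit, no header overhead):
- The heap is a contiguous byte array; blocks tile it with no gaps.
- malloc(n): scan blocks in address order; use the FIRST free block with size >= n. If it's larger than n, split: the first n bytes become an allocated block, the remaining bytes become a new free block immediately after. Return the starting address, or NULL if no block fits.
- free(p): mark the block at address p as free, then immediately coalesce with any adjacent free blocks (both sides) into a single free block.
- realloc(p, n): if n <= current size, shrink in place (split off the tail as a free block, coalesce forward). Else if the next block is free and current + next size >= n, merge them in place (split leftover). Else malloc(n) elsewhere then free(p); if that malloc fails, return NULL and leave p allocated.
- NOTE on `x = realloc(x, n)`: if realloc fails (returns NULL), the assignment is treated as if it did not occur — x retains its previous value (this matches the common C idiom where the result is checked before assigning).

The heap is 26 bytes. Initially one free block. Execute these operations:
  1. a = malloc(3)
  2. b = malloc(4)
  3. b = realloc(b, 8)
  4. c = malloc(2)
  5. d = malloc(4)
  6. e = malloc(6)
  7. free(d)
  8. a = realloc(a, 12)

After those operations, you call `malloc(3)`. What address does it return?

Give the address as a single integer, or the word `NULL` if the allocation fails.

Answer: 13

Derivation:
Op 1: a = malloc(3) -> a = 0; heap: [0-2 ALLOC][3-25 FREE]
Op 2: b = malloc(4) -> b = 3; heap: [0-2 ALLOC][3-6 ALLOC][7-25 FREE]
Op 3: b = realloc(b, 8) -> b = 3; heap: [0-2 ALLOC][3-10 ALLOC][11-25 FREE]
Op 4: c = malloc(2) -> c = 11; heap: [0-2 ALLOC][3-10 ALLOC][11-12 ALLOC][13-25 FREE]
Op 5: d = malloc(4) -> d = 13; heap: [0-2 ALLOC][3-10 ALLOC][11-12 ALLOC][13-16 ALLOC][17-25 FREE]
Op 6: e = malloc(6) -> e = 17; heap: [0-2 ALLOC][3-10 ALLOC][11-12 ALLOC][13-16 ALLOC][17-22 ALLOC][23-25 FREE]
Op 7: free(d) -> (freed d); heap: [0-2 ALLOC][3-10 ALLOC][11-12 ALLOC][13-16 FREE][17-22 ALLOC][23-25 FREE]
Op 8: a = realloc(a, 12) -> NULL (a unchanged); heap: [0-2 ALLOC][3-10 ALLOC][11-12 ALLOC][13-16 FREE][17-22 ALLOC][23-25 FREE]
malloc(3): first-fit scan over [0-2 ALLOC][3-10 ALLOC][11-12 ALLOC][13-16 FREE][17-22 ALLOC][23-25 FREE] -> 13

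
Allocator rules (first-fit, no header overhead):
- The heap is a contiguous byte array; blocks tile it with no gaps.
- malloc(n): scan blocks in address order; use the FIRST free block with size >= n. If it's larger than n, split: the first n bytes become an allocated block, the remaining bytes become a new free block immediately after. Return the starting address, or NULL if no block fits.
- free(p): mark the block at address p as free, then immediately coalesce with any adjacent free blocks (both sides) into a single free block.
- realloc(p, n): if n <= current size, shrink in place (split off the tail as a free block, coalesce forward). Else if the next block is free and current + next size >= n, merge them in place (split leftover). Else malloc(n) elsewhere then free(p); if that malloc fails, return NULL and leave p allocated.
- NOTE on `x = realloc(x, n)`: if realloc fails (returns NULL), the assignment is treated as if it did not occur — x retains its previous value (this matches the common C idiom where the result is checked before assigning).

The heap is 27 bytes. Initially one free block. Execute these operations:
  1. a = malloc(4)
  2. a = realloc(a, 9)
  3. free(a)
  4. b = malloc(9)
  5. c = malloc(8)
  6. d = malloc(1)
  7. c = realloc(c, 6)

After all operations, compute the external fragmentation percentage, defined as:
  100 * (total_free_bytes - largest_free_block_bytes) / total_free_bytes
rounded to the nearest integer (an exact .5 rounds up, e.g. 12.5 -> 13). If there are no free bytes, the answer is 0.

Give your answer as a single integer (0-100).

Op 1: a = malloc(4) -> a = 0; heap: [0-3 ALLOC][4-26 FREE]
Op 2: a = realloc(a, 9) -> a = 0; heap: [0-8 ALLOC][9-26 FREE]
Op 3: free(a) -> (freed a); heap: [0-26 FREE]
Op 4: b = malloc(9) -> b = 0; heap: [0-8 ALLOC][9-26 FREE]
Op 5: c = malloc(8) -> c = 9; heap: [0-8 ALLOC][9-16 ALLOC][17-26 FREE]
Op 6: d = malloc(1) -> d = 17; heap: [0-8 ALLOC][9-16 ALLOC][17-17 ALLOC][18-26 FREE]
Op 7: c = realloc(c, 6) -> c = 9; heap: [0-8 ALLOC][9-14 ALLOC][15-16 FREE][17-17 ALLOC][18-26 FREE]
Free blocks: [2 9] total_free=11 largest=9 -> 100*(11-9)/11 = 200/11 ≈ 18.182 -> rounds to 18

Answer: 18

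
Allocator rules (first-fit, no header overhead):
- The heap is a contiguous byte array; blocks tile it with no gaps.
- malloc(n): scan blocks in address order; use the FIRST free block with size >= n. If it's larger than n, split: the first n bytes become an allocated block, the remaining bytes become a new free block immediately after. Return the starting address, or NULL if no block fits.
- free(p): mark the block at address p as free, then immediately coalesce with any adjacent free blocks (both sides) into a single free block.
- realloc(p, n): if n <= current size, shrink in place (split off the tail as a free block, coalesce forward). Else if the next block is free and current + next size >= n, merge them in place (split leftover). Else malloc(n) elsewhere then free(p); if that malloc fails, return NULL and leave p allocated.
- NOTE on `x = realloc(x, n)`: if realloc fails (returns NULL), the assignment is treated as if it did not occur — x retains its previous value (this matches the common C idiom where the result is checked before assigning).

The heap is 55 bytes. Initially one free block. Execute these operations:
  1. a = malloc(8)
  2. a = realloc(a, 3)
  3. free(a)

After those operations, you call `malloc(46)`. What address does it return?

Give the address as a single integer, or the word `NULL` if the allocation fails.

Op 1: a = malloc(8) -> a = 0; heap: [0-7 ALLOC][8-54 FREE]
Op 2: a = realloc(a, 3) -> a = 0; heap: [0-2 ALLOC][3-54 FREE]
Op 3: free(a) -> (freed a); heap: [0-54 FREE]
malloc(46): first-fit scan over [0-54 FREE] -> 0

Answer: 0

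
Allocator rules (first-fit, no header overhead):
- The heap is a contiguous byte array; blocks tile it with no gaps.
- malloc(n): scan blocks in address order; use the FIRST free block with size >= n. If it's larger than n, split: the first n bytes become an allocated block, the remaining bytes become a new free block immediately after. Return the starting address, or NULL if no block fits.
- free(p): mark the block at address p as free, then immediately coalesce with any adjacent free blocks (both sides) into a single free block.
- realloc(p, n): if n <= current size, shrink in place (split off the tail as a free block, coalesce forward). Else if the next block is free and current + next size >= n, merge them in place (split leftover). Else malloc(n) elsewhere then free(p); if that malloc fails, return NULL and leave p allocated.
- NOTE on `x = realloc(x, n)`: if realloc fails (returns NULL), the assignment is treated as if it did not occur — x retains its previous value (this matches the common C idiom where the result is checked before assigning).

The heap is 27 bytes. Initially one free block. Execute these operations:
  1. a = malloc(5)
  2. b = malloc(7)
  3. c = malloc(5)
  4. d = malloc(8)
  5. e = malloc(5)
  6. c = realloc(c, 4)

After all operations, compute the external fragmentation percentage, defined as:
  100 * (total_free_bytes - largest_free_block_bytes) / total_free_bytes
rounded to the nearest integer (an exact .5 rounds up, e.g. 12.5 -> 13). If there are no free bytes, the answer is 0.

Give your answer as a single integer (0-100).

Answer: 33

Derivation:
Op 1: a = malloc(5) -> a = 0; heap: [0-4 ALLOC][5-26 FREE]
Op 2: b = malloc(7) -> b = 5; heap: [0-4 ALLOC][5-11 ALLOC][12-26 FREE]
Op 3: c = malloc(5) -> c = 12; heap: [0-4 ALLOC][5-11 ALLOC][12-16 ALLOC][17-26 FREE]
Op 4: d = malloc(8) -> d = 17; heap: [0-4 ALLOC][5-11 ALLOC][12-16 ALLOC][17-24 ALLOC][25-26 FREE]
Op 5: e = malloc(5) -> e = NULL; heap: [0-4 ALLOC][5-11 ALLOC][12-16 ALLOC][17-24 ALLOC][25-26 FREE]
Op 6: c = realloc(c, 4) -> c = 12; heap: [0-4 ALLOC][5-11 ALLOC][12-15 ALLOC][16-16 FREE][17-24 ALLOC][25-26 FREE]
Free blocks: [1 2] total_free=3 largest=2 -> 100*(3-2)/3 = 100/3 ≈ 33.333 -> rounds to 33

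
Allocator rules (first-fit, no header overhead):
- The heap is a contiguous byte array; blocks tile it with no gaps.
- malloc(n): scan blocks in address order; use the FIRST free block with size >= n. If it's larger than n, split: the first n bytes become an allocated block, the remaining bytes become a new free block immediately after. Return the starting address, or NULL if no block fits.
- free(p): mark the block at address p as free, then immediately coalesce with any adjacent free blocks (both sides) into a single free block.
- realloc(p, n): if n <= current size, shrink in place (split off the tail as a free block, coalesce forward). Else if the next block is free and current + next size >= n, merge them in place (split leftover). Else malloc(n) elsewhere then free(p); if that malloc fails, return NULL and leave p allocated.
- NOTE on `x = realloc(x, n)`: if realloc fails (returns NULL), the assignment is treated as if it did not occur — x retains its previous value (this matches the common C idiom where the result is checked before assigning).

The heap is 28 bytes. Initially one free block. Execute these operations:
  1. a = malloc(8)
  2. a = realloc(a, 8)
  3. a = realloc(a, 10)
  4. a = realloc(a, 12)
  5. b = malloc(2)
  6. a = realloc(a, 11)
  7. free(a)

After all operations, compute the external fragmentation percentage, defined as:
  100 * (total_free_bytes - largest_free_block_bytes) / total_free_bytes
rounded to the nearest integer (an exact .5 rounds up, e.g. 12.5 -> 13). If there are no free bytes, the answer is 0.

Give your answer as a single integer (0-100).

Answer: 46

Derivation:
Op 1: a = malloc(8) -> a = 0; heap: [0-7 ALLOC][8-27 FREE]
Op 2: a = realloc(a, 8) -> a = 0; heap: [0-7 ALLOC][8-27 FREE]
Op 3: a = realloc(a, 10) -> a = 0; heap: [0-9 ALLOC][10-27 FREE]
Op 4: a = realloc(a, 12) -> a = 0; heap: [0-11 ALLOC][12-27 FREE]
Op 5: b = malloc(2) -> b = 12; heap: [0-11 ALLOC][12-13 ALLOC][14-27 FREE]
Op 6: a = realloc(a, 11) -> a = 0; heap: [0-10 ALLOC][11-11 FREE][12-13 ALLOC][14-27 FREE]
Op 7: free(a) -> (freed a); heap: [0-11 FREE][12-13 ALLOC][14-27 FREE]
Free blocks: [12 14] total_free=26 largest=14 -> 100*(26-14)/26 = 1200/26 ≈ 46.154 -> rounds to 46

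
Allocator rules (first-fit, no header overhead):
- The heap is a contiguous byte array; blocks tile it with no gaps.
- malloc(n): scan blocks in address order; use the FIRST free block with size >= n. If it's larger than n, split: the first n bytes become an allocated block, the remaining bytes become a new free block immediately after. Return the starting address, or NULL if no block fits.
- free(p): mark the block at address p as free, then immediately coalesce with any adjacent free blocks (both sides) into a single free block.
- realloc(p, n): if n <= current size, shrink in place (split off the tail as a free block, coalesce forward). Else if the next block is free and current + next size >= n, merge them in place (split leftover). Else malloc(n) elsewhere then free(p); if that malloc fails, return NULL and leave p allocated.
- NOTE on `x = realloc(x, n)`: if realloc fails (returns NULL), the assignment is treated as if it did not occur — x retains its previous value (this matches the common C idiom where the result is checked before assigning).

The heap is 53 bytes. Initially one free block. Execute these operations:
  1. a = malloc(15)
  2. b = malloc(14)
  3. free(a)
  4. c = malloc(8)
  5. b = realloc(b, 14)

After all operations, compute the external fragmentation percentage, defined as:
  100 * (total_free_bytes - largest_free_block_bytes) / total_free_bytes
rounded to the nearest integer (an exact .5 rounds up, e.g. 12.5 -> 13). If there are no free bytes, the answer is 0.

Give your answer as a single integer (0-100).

Op 1: a = malloc(15) -> a = 0; heap: [0-14 ALLOC][15-52 FREE]
Op 2: b = malloc(14) -> b = 15; heap: [0-14 ALLOC][15-28 ALLOC][29-52 FREE]
Op 3: free(a) -> (freed a); heap: [0-14 FREE][15-28 ALLOC][29-52 FREE]
Op 4: c = malloc(8) -> c = 0; heap: [0-7 ALLOC][8-14 FREE][15-28 ALLOC][29-52 FREE]
Op 5: b = realloc(b, 14) -> b = 15; heap: [0-7 ALLOC][8-14 FREE][15-28 ALLOC][29-52 FREE]
Free blocks: [7 24] total_free=31 largest=24 -> 100*(31-24)/31 = 700/31 ≈ 22.581 -> rounds to 23

Answer: 23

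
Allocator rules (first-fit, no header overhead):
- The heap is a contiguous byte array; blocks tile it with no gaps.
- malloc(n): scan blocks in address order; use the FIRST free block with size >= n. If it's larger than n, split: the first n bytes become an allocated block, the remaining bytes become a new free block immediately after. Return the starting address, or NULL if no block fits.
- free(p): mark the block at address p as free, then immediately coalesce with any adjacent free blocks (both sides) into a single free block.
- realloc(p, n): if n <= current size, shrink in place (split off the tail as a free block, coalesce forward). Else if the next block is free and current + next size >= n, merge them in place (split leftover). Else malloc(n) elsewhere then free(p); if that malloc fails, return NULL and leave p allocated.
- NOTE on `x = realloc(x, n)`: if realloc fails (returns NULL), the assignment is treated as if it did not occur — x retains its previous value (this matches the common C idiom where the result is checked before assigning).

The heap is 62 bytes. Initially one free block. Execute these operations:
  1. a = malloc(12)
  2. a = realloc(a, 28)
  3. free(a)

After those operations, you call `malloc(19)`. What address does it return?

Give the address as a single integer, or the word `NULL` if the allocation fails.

Answer: 0

Derivation:
Op 1: a = malloc(12) -> a = 0; heap: [0-11 ALLOC][12-61 FREE]
Op 2: a = realloc(a, 28) -> a = 0; heap: [0-27 ALLOC][28-61 FREE]
Op 3: free(a) -> (freed a); heap: [0-61 FREE]
malloc(19): first-fit scan over [0-61 FREE] -> 0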